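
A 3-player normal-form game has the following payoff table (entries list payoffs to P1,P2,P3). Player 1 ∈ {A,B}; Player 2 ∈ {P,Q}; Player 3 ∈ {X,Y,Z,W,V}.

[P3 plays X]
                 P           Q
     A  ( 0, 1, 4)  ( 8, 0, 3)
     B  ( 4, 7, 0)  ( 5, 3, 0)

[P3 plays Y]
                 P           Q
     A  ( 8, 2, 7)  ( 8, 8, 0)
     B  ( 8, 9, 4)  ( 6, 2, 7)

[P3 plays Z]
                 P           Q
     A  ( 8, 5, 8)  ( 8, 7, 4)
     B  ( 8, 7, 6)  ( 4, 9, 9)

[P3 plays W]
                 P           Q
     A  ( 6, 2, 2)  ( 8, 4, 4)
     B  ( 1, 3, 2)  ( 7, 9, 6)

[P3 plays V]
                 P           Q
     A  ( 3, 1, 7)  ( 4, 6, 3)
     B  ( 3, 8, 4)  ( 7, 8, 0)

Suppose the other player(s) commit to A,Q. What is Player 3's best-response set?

argmax u_3 = {Z,W}

u_3(X vs A,Q) = 3
u_3(Y vs A,Q) = 0
u_3(Z vs A,Q) = 4
u_3(W vs A,Q) = 4
u_3(V vs A,Q) = 3
max payoff 4 at {Z,W}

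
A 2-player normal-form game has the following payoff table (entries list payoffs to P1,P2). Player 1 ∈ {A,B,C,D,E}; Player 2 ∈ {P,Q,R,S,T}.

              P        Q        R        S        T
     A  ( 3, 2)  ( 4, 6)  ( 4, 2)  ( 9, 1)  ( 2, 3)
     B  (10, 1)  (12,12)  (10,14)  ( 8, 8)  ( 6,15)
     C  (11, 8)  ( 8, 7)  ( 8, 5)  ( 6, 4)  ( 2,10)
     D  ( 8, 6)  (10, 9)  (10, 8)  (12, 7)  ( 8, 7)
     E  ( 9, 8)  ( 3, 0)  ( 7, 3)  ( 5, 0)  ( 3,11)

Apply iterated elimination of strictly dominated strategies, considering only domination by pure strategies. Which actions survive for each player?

Remaining: P1:{B,D} P2:{Q,R,T}

P1 drop A (D beats it: P:8>3 Q:10>4 R:10>4 S:12>9 T:8>2)
P1 drop E (B beats it: P:10>9 Q:12>3 R:10>7 S:8>5 T:6>3)
P2 drop P (T beats it: B:15>1 C:10>8 D:7>6)
P1 drop C (B beats it: Q:12>8 R:10>8 S:8>6 T:6>2)
P2 drop S (Q beats it: B:12>8 D:9>7)
P1→{B,D} P2→{Q,R,T}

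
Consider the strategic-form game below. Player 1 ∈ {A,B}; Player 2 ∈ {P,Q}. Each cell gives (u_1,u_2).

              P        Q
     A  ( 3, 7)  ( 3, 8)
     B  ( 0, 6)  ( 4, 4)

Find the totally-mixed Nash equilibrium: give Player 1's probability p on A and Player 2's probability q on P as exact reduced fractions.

P1 indiff ⇒ q·3+(1-q)·3 = q·0+(1-q)·4 ⇒ q(3) = (1-q)(1) ⇒ q = 1/4
P2 indiff ⇒ p·7+(1-p)·6 = p·8+(1-p)·4 ⇒ p(-1) = (1-p)(-2) ⇒ p = 2/3

P1 mixes 2/3 on A; P2 mixes 1/4 on P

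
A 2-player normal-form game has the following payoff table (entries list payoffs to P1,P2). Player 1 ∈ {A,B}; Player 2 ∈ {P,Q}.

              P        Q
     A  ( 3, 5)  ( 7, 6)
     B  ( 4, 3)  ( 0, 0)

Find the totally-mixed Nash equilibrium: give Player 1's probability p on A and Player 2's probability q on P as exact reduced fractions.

(p,q) = (3/4, 7/8)

P1 indiff ⇒ q·3+(1-q)·7 = q·4+(1-q)·0 ⇒ q(-1) = (1-q)(-7) ⇒ q = 7/8
P2 indiff ⇒ p·5+(1-p)·3 = p·6+(1-p)·0 ⇒ p(-1) = (1-p)(-3) ⇒ p = 3/4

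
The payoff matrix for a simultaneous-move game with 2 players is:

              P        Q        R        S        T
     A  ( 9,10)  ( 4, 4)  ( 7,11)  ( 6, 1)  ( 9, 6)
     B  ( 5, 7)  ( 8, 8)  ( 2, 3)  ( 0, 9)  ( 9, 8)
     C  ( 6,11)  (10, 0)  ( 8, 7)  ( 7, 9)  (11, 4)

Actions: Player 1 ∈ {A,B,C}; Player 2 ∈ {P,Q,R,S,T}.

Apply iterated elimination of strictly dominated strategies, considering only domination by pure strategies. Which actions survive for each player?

Survivors P1:{A,C} P2:{P,R}

P1 drop B (C beats it: P:6>5 Q:10>8 R:8>2 S:7>0 T:11>9)
P2 drop Q (P beats it: A:10>4 C:11>0)
P2 drop S (P beats it: A:10>1 C:11>9)
P2 drop T (P beats it: A:10>6 C:11>4)
P1→{A,C} P2→{P,R}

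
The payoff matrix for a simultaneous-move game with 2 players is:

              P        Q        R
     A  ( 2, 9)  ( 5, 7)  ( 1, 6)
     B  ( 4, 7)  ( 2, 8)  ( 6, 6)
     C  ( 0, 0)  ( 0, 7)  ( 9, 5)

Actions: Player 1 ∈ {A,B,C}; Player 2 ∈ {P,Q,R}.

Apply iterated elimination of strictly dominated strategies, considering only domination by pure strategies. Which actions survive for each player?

IESDS → P1:{A,B} P2:{P,Q}

P2 drop R (Q beats it: A:7>6 B:8>6 C:7>5)
P1 drop C (A beats it: P:2>0 Q:5>0)
P1→{A,B} P2→{P,Q}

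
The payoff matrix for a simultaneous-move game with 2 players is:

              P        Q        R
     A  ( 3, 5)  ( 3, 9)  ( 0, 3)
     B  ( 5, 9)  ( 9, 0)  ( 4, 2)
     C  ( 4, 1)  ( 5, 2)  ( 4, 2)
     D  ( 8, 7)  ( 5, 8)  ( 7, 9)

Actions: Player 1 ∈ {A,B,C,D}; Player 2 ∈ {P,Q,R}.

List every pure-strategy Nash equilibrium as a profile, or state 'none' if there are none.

PSNE = {(D,R)}

(A,P): not NE [P1→D gives 8>3; P2→Q gives 9>5]
(A,Q): not NE [P1→B gives 9>3]
(A,R): not NE [P1→D gives 7>0; P2→Q gives 9>3]
(B,P): not NE [P1→D gives 8>5]
(B,Q): not NE [P2→P gives 9>0]
(B,R): not NE [P1→D gives 7>4; P2→P gives 9>2]
(C,P): not NE [P1→D gives 8>4; P2→R gives 2>1]
(C,Q): not NE [P1→B gives 9>5]
(C,R): not NE [P1→D gives 7>4]
(D,P): not NE [P2→R gives 9>7]
(D,Q): not NE [P1→B gives 9>5; P2→R gives 9>8]
(D,R): NE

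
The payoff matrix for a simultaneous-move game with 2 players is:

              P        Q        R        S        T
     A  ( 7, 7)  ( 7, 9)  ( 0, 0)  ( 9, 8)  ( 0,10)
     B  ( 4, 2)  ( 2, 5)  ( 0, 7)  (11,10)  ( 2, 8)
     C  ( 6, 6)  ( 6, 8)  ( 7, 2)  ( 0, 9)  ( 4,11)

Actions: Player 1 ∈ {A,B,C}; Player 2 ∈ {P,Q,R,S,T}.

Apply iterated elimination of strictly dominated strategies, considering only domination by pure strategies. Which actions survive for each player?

Remaining: P1:{B,C} P2:{S,T}

P2 drop P (Q beats it: A:9>7 B:5>2 C:8>6)
P2 drop Q (T beats it: A:10>9 B:8>5 C:11>8)
P2 drop R (S beats it: A:8>0 B:10>7 C:9>2)
P1 drop A (B beats it: S:11>9 T:2>0)
P1→{B,C} P2→{S,T}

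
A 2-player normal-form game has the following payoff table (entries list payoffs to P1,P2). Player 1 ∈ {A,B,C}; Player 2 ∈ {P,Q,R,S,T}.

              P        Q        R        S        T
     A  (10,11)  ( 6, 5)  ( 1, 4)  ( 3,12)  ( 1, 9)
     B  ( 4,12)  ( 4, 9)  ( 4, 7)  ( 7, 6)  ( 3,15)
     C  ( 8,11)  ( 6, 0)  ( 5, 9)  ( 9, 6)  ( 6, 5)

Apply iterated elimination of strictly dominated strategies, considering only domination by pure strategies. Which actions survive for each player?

IESDS → P1:{A,C} P2:{P,S}

P1 drop B (C beats it: P:8>4 Q:6>4 R:5>4 S:9>7 T:6>3)
P2 drop Q (P beats it: A:11>5 C:11>0)
P2 drop R (P beats it: A:11>4 C:11>9)
P2 drop T (P beats it: A:11>9 C:11>5)
P1→{A,C} P2→{P,S}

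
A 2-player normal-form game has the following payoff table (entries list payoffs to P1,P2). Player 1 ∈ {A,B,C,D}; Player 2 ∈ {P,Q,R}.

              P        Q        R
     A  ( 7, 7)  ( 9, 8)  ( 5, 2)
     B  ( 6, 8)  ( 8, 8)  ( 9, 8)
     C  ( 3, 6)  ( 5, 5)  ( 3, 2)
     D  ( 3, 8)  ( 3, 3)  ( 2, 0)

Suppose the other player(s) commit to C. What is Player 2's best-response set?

u_2(P vs C) = 6
u_2(Q vs C) = 5
u_2(R vs C) = 2
max payoff 6 at {P}

BR_2 = {P}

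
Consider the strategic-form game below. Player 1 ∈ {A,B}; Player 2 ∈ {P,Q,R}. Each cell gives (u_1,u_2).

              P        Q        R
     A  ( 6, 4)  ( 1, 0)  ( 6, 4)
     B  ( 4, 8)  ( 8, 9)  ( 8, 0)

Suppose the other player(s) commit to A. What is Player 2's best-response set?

u_2(P vs A) = 4
u_2(Q vs A) = 0
u_2(R vs A) = 4
max payoff 4 at {P,R}

argmax u_2 = {P,R}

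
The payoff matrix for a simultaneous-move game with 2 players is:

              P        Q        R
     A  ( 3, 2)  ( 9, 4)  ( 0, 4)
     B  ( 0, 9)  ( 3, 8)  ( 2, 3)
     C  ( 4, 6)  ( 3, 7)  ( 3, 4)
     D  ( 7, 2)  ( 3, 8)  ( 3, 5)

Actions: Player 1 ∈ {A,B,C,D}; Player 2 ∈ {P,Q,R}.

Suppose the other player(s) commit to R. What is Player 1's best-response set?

P1 best: {C,D}

u_1(A vs R) = 0
u_1(B vs R) = 2
u_1(C vs R) = 3
u_1(D vs R) = 3
max payoff 3 at {C,D}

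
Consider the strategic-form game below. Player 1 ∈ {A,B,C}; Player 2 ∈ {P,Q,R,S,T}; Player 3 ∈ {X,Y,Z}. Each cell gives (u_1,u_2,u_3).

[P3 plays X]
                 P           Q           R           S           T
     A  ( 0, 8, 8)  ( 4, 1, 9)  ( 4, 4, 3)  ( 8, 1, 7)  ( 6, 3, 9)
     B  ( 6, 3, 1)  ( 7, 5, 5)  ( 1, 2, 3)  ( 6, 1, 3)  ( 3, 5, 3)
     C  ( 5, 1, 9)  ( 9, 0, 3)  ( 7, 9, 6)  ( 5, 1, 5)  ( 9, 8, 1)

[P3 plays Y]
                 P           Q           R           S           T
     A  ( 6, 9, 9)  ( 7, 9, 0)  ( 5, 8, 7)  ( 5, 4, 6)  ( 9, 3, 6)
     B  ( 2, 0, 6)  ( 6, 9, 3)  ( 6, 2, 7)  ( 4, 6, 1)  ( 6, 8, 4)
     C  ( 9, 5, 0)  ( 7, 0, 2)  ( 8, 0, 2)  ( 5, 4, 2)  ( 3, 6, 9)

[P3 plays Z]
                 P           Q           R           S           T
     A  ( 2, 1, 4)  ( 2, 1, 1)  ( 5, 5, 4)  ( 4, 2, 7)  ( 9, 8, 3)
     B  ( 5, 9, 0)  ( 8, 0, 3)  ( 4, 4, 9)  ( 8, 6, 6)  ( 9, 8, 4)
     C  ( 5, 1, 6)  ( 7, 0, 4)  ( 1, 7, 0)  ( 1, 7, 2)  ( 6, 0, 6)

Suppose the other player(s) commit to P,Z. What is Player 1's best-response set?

u_1(A vs P,Z) = 2
u_1(B vs P,Z) = 5
u_1(C vs P,Z) = 5
max payoff 5 at {B,C}

P1 best: {B,C}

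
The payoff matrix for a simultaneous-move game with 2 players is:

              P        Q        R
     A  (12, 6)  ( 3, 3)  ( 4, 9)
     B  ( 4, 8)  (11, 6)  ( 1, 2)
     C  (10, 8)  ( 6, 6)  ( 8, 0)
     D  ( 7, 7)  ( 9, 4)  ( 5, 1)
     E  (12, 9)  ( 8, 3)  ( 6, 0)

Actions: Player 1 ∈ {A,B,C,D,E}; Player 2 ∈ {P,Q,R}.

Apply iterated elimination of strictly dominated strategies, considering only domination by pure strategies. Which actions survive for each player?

Remaining: P1:{A,C,E} P2:{P,R}

P2 drop Q (P beats it: A:6>3 B:8>6 C:8>6 D:7>4 E:9>3)
P1 drop B (A beats it: P:12>4 R:4>1)
P1 drop D (C beats it: P:10>7 R:8>5)
P1→{A,C,E} P2→{P,R}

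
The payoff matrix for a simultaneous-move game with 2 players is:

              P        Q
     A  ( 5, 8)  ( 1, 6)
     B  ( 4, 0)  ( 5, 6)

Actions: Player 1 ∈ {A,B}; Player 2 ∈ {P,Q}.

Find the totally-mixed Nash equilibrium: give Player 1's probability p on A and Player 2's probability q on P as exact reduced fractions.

p=3/4, q=4/5

P1 indiff ⇒ q·5+(1-q)·1 = q·4+(1-q)·5 ⇒ q(1) = (1-q)(4) ⇒ q = 4/5
P2 indiff ⇒ p·8+(1-p)·0 = p·6+(1-p)·6 ⇒ p(2) = (1-p)(6) ⇒ p = 3/4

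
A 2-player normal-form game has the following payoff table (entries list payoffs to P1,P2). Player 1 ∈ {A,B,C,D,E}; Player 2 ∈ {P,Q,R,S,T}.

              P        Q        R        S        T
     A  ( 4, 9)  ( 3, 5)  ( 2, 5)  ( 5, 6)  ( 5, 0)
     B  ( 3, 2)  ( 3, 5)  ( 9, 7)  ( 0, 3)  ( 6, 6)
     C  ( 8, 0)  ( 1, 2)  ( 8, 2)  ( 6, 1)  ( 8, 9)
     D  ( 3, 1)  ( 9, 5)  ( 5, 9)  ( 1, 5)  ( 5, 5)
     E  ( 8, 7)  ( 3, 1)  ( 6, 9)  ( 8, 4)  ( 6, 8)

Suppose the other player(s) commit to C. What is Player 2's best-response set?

u_2(P vs C) = 0
u_2(Q vs C) = 2
u_2(R vs C) = 2
u_2(S vs C) = 1
u_2(T vs C) = 9
max payoff 9 at {T}

P2 best: {T}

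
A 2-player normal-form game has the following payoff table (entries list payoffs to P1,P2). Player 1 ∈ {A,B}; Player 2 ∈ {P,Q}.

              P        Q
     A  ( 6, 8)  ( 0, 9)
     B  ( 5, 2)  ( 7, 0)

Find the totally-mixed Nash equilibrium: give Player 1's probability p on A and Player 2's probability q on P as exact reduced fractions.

P1 indiff ⇒ q·6+(1-q)·0 = q·5+(1-q)·7 ⇒ q(1) = (1-q)(7) ⇒ q = 7/8
P2 indiff ⇒ p·8+(1-p)·2 = p·9+(1-p)·0 ⇒ p(-1) = (1-p)(-2) ⇒ p = 2/3

p=2/3, q=7/8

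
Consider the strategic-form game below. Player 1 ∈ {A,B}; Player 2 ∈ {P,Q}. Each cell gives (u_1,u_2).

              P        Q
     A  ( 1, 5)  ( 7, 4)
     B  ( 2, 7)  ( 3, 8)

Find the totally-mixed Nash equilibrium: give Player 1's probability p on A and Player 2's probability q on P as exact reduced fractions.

P1 indiff ⇒ q·1+(1-q)·7 = q·2+(1-q)·3 ⇒ q(-1) = (1-q)(-4) ⇒ q = 4/5
P2 indiff ⇒ p·5+(1-p)·7 = p·4+(1-p)·8 ⇒ p(1) = (1-p)(1) ⇒ p = 1/2

P1 mixes 1/2 on A; P2 mixes 4/5 on P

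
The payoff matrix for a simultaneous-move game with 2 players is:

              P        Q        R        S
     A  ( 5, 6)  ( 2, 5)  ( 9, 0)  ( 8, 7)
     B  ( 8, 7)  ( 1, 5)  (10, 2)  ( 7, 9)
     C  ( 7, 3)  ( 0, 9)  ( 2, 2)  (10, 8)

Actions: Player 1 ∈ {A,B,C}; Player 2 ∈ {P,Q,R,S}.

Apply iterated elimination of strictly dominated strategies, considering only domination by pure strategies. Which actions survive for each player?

Remaining: P1:{A,C} P2:{Q,S}

P2 drop P (S beats it: A:7>6 B:9>7 C:8>3)
P2 drop R (Q beats it: A:5>0 B:5>2 C:9>2)
P1 drop B (A beats it: Q:2>1 S:8>7)
P1→{A,C} P2→{Q,S}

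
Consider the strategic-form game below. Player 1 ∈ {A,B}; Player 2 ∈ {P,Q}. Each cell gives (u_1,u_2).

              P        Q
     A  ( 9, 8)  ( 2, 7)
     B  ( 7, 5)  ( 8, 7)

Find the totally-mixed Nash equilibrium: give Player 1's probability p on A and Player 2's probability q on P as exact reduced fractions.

P1 indiff ⇒ q·9+(1-q)·2 = q·7+(1-q)·8 ⇒ q(2) = (1-q)(6) ⇒ q = 3/4
P2 indiff ⇒ p·8+(1-p)·5 = p·7+(1-p)·7 ⇒ p(1) = (1-p)(2) ⇒ p = 2/3

p=2/3, q=3/4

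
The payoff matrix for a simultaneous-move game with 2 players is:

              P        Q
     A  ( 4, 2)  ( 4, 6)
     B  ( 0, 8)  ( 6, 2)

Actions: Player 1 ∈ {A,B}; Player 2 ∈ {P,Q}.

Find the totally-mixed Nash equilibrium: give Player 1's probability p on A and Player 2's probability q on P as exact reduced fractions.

(p,q) = (3/5, 1/3)

P1 indiff ⇒ q·4+(1-q)·4 = q·0+(1-q)·6 ⇒ q(4) = (1-q)(2) ⇒ q = 1/3
P2 indiff ⇒ p·2+(1-p)·8 = p·6+(1-p)·2 ⇒ p(-4) = (1-p)(-6) ⇒ p = 3/5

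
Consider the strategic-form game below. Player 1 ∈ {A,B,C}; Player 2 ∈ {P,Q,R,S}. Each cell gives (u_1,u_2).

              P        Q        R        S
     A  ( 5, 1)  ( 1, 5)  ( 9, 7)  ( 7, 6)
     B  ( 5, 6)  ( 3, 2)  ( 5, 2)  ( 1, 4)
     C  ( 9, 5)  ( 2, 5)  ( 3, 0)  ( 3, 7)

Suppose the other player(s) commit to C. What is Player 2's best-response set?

u_2(P vs C) = 5
u_2(Q vs C) = 5
u_2(R vs C) = 0
u_2(S vs C) = 7
max payoff 7 at {S}

P2 best: {S}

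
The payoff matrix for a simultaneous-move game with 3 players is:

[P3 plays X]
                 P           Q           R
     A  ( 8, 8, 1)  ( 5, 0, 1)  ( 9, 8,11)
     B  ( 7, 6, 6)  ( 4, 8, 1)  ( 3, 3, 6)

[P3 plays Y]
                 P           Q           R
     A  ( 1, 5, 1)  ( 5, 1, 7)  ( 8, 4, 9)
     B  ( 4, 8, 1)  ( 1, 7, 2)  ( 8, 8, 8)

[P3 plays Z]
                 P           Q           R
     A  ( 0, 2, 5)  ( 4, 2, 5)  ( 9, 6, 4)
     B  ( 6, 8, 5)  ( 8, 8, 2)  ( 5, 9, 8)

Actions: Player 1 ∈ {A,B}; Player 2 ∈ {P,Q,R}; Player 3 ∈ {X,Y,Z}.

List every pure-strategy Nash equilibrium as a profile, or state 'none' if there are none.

(A,P,X): not NE [P3→Z gives 5>1]
(A,P,Y): not NE [P1→B gives 4>1; P3→Z gives 5>1]
(A,P,Z): not NE [P1→B gives 6>0; P2→R gives 6>2]
(A,Q,X): not NE [P2→R gives 8>0; P3→Y gives 7>1]
(A,Q,Y): not NE [P2→P gives 5>1]
(A,Q,Z): not NE [P1→B gives 8>4; P2→R gives 6>2; P3→Y gives 7>5]
(A,R,X): NE
(A,R,Y): not NE [P2→P gives 5>4; P3→X gives 11>9]
(A,R,Z): not NE [P3→X gives 11>4]
(B,P,X): not NE [P1→A gives 8>7; P2→Q gives 8>6]
(B,P,Y): not NE [P3→X gives 6>1]
(B,P,Z): not NE [P2→R gives 9>8; P3→X gives 6>5]
(B,Q,X): not NE [P1→A gives 5>4; P3→Z gives 2>1]
(B,Q,Y): not NE [P1→A gives 5>1; P2→R gives 8>7]
(B,Q,Z): not NE [P2→R gives 9>8]
(B,R,X): not NE [P1→A gives 9>3; P2→Q gives 8>3; P3→Z gives 8>6]
(B,R,Y): NE
(B,R,Z): not NE [P1→A gives 9>5]

Nash profiles: (A,R,X), (B,R,Y)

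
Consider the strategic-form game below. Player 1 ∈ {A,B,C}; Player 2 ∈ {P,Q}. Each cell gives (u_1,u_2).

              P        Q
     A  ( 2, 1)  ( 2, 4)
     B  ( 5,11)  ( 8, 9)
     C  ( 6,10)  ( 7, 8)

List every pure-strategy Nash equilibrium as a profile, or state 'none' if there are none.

(A,P): not NE [P1→C gives 6>2; P2→Q gives 4>1]
(A,Q): not NE [P1→B gives 8>2]
(B,P): not NE [P1→C gives 6>5]
(B,Q): not NE [P2→P gives 11>9]
(C,P): NE
(C,Q): not NE [P1→B gives 8>7; P2→P gives 10>8]

Nash profiles: (C,P)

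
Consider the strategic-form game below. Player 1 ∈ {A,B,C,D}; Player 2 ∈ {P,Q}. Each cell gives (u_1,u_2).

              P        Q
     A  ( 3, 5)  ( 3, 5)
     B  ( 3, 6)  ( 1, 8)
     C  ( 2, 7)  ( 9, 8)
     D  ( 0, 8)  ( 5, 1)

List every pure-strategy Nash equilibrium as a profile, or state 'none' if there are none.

(A,P): NE
(A,Q): not NE [P1→C gives 9>3]
(B,P): not NE [P2→Q gives 8>6]
(B,Q): not NE [P1→C gives 9>1]
(C,P): not NE [P1→B gives 3>2; P2→Q gives 8>7]
(C,Q): NE
(D,P): not NE [P1→B gives 3>0]
(D,Q): not NE [P1→C gives 9>5; P2→P gives 8>1]

NE set: (A,P), (C,Q)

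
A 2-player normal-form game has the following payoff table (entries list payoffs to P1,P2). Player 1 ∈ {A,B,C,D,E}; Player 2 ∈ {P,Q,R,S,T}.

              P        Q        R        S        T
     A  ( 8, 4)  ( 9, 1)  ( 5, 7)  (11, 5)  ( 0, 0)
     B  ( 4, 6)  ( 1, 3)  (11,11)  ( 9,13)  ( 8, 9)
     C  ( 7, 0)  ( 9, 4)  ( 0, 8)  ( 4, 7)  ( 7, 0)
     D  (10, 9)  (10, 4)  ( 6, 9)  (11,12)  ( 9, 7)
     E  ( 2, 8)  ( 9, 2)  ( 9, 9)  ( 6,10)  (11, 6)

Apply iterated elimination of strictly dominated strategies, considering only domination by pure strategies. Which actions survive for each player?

P1 drop C (D beats it: P:10>7 Q:10>9 R:6>0 S:11>4 T:9>7)
P2 drop P (S beats it: A:5>4 B:13>6 D:12>9 E:10>8)
P2 drop Q (R beats it: A:7>1 B:11>3 D:9>4 E:9>2)
P2 drop T (R beats it: A:7>0 B:11>9 D:9>7 E:9>6)
P1 drop E (B beats it: R:11>9 S:9>6)
P1→{A,B,D} P2→{R,S}

IESDS → P1:{A,B,D} P2:{R,S}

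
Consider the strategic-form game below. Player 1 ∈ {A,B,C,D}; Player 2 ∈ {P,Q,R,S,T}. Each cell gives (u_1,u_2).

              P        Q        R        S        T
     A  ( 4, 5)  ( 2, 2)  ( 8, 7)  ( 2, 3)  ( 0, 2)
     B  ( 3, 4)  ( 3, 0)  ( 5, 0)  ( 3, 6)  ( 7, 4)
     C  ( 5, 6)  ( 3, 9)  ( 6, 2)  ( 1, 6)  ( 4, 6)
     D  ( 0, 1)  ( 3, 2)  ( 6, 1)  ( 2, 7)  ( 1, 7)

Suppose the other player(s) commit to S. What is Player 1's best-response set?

BR_1 = {B}

u_1(A vs S) = 2
u_1(B vs S) = 3
u_1(C vs S) = 1
u_1(D vs S) = 2
max payoff 3 at {B}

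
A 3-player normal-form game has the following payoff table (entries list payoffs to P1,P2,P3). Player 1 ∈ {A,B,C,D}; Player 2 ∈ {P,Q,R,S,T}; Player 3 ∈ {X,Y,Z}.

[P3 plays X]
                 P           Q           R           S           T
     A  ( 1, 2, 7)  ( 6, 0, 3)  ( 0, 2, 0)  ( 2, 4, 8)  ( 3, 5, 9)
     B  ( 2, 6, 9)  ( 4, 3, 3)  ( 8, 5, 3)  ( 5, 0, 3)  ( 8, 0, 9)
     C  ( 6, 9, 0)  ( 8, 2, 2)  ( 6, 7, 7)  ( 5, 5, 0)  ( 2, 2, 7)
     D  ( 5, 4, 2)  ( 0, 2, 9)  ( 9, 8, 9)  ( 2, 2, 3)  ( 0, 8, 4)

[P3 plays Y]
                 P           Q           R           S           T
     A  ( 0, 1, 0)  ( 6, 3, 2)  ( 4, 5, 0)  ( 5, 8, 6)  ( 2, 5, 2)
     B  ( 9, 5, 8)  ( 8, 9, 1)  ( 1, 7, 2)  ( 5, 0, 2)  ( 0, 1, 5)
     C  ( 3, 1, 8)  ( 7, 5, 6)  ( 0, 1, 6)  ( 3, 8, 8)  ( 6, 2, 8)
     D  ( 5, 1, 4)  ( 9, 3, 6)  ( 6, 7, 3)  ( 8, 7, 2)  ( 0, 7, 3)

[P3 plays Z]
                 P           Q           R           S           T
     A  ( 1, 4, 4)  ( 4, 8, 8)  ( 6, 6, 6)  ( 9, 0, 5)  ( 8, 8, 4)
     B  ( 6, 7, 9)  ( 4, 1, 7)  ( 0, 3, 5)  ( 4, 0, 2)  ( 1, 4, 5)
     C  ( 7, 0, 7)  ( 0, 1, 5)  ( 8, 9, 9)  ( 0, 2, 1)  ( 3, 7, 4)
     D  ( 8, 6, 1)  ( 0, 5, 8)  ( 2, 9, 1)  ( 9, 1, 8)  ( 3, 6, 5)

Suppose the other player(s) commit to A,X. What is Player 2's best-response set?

BR_2 = {T}

u_2(P vs A,X) = 2
u_2(Q vs A,X) = 0
u_2(R vs A,X) = 2
u_2(S vs A,X) = 4
u_2(T vs A,X) = 5
max payoff 5 at {T}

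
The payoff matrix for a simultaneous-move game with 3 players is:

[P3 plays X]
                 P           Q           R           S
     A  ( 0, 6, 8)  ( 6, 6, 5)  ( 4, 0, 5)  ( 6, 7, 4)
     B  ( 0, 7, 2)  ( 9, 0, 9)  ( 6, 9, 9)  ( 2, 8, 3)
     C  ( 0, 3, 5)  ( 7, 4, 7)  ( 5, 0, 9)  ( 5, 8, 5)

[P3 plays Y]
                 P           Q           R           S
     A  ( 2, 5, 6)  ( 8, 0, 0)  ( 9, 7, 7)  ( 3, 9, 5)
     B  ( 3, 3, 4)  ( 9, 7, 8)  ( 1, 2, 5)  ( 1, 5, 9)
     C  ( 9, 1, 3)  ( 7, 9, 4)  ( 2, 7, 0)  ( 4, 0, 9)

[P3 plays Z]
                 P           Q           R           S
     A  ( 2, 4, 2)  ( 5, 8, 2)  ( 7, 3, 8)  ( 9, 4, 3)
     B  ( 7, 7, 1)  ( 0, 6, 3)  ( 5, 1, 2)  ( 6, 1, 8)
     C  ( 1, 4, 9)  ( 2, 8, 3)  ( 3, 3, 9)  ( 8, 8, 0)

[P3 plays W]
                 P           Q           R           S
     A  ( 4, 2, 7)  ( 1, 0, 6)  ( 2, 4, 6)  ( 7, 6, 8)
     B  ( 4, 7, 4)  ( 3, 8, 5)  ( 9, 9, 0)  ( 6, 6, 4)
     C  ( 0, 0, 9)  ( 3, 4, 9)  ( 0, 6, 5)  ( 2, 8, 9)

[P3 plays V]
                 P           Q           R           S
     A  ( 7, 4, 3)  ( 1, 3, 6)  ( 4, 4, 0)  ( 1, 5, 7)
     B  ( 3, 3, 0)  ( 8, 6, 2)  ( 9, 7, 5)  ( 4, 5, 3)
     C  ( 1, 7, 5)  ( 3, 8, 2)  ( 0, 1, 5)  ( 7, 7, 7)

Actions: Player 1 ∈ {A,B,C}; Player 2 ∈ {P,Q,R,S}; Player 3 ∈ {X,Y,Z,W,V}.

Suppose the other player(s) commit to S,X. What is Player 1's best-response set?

u_1(A vs S,X) = 6
u_1(B vs S,X) = 2
u_1(C vs S,X) = 5
max payoff 6 at {A}

argmax u_1 = {A}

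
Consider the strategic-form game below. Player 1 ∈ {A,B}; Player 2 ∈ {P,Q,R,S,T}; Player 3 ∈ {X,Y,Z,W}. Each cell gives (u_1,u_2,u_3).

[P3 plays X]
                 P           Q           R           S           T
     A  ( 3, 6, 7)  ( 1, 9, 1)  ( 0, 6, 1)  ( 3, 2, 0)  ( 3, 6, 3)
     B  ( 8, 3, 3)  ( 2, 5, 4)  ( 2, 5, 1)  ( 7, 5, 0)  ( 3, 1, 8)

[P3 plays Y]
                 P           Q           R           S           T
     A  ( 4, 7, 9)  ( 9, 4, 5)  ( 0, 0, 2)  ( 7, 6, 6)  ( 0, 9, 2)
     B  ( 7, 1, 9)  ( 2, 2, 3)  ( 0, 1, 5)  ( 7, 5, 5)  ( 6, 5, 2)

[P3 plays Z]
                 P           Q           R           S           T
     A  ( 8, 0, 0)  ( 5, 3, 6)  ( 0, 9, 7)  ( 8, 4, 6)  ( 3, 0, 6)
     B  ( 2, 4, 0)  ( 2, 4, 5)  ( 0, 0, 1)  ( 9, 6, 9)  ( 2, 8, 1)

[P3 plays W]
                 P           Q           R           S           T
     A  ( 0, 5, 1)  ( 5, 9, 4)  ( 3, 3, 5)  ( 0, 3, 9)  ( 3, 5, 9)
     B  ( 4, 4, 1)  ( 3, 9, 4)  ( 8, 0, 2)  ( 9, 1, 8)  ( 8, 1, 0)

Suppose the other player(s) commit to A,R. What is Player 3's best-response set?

u_3(X vs A,R) = 1
u_3(Y vs A,R) = 2
u_3(Z vs A,R) = 7
u_3(W vs A,R) = 5
max payoff 7 at {Z}

argmax u_3 = {Z}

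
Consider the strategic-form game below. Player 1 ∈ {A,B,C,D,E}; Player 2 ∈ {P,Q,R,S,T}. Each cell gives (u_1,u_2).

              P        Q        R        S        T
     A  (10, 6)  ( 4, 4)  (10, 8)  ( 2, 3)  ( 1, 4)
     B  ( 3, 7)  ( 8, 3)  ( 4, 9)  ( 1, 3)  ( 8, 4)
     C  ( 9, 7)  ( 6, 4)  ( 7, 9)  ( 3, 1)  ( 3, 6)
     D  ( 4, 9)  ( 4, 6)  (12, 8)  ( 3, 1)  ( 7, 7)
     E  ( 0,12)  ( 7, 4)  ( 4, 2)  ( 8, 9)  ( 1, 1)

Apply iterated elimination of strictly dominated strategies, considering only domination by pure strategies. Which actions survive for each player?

Remaining: P1:{A,D} P2:{P,R}

P2 drop Q (P beats it: A:6>4 B:7>3 C:7>4 D:9>6 E:12>4)
P2 drop S (P beats it: A:6>3 B:7>3 C:7>1 D:9>1 E:12>9)
P1 drop E (C beats it: P:9>0 R:7>4 T:3>1)
P2 drop T (P beats it: A:6>4 B:7>4 C:7>6 D:9>7)
P1 drop B (A beats it: P:10>3 R:10>4)
P1 drop C (A beats it: P:10>9 R:10>7)
P1→{A,D} P2→{P,R}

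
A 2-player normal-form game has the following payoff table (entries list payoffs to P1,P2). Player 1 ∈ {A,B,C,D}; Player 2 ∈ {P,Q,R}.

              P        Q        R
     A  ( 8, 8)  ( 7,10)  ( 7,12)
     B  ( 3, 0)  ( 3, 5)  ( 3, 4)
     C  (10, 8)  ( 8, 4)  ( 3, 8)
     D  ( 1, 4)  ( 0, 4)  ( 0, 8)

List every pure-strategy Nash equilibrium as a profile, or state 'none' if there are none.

(A,P): not NE [P1→C gives 10>8; P2→R gives 12>8]
(A,Q): not NE [P1→C gives 8>7; P2→R gives 12>10]
(A,R): NE
(B,P): not NE [P1→C gives 10>3; P2→Q gives 5>0]
(B,Q): not NE [P1→C gives 8>3]
(B,R): not NE [P1→A gives 7>3; P2→Q gives 5>4]
(C,P): NE
(C,Q): not NE [P2→R gives 8>4]
(C,R): not NE [P1→A gives 7>3]
(D,P): not NE [P1→C gives 10>1; P2→R gives 8>4]
(D,Q): not NE [P1→C gives 8>0; P2→R gives 8>4]
(D,R): not NE [P1→A gives 7>0]

Nash profiles: (A,R), (C,P)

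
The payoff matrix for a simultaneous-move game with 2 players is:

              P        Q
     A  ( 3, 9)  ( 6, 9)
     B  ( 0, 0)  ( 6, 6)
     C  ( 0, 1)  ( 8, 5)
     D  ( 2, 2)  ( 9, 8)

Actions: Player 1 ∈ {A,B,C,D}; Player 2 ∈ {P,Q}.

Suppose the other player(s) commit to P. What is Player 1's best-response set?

u_1(A vs P) = 3
u_1(B vs P) = 0
u_1(C vs P) = 0
u_1(D vs P) = 2
max payoff 3 at {A}

BR_1 = {A}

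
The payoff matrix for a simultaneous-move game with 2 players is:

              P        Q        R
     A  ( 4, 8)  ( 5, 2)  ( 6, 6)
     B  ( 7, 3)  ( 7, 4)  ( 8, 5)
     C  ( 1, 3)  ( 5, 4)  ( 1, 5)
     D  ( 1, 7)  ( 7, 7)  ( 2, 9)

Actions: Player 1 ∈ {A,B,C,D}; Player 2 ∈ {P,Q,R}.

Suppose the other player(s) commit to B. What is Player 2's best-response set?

BR_2 = {R}

u_2(P vs B) = 3
u_2(Q vs B) = 4
u_2(R vs B) = 5
max payoff 5 at {R}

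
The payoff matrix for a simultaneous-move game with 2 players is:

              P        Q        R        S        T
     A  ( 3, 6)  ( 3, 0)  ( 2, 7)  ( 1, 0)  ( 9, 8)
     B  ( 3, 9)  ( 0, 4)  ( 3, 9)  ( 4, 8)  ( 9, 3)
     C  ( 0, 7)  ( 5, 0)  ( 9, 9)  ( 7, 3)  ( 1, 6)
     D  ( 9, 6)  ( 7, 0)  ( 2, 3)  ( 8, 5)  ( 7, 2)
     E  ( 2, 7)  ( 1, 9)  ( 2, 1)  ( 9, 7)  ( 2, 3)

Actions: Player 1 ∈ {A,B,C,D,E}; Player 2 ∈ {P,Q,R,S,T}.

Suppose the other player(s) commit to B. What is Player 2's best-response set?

u_2(P vs B) = 9
u_2(Q vs B) = 4
u_2(R vs B) = 9
u_2(S vs B) = 8
u_2(T vs B) = 3
max payoff 9 at {P,R}

argmax u_2 = {P,R}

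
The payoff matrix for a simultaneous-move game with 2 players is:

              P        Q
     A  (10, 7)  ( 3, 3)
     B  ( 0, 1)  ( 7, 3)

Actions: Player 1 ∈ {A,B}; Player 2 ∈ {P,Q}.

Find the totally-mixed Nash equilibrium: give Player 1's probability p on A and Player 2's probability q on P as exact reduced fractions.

P1 indiff ⇒ q·10+(1-q)·3 = q·0+(1-q)·7 ⇒ q(10) = (1-q)(4) ⇒ q = 2/7
P2 indiff ⇒ p·7+(1-p)·1 = p·3+(1-p)·3 ⇒ p(4) = (1-p)(2) ⇒ p = 1/3

P1 mixes 1/3 on A; P2 mixes 2/7 on P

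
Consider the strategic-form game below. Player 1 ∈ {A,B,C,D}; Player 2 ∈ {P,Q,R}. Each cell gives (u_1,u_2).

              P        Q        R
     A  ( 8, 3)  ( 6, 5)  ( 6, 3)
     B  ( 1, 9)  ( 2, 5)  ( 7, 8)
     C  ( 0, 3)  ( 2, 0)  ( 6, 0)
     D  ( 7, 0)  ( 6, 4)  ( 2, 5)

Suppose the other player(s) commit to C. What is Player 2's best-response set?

u_2(P vs C) = 3
u_2(Q vs C) = 0
u_2(R vs C) = 0
max payoff 3 at {P}

argmax u_2 = {P}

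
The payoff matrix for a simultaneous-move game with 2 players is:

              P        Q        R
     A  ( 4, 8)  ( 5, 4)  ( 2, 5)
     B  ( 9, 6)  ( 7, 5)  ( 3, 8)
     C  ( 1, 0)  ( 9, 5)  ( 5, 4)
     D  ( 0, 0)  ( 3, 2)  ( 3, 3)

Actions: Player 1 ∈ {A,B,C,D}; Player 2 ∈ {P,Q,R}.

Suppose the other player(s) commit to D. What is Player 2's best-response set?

u_2(P vs D) = 0
u_2(Q vs D) = 2
u_2(R vs D) = 3
max payoff 3 at {R}

BR_2 = {R}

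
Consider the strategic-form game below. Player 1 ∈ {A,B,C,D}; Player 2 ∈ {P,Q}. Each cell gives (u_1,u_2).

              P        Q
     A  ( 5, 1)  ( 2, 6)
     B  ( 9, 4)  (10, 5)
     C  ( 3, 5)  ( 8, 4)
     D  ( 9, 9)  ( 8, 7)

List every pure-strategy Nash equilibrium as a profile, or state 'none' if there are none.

(A,P): not NE [P1→D gives 9>5; P2→Q gives 6>1]
(A,Q): not NE [P1→B gives 10>2]
(B,P): not NE [P2→Q gives 5>4]
(B,Q): NE
(C,P): not NE [P1→D gives 9>3]
(C,Q): not NE [P1→B gives 10>8; P2→P gives 5>4]
(D,P): NE
(D,Q): not NE [P1→B gives 10>8; P2→P gives 9>7]

PSNE = {(B,Q), (D,P)}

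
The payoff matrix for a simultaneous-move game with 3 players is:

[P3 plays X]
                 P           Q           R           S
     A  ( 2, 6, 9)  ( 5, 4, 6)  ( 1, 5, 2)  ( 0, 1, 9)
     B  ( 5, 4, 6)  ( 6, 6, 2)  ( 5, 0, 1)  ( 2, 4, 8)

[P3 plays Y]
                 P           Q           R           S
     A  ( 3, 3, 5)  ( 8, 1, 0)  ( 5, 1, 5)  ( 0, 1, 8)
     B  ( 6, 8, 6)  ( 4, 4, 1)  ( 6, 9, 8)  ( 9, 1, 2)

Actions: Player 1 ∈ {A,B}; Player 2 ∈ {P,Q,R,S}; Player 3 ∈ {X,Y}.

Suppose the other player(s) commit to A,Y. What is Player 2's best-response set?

u_2(P vs A,Y) = 3
u_2(Q vs A,Y) = 1
u_2(R vs A,Y) = 1
u_2(S vs A,Y) = 1
max payoff 3 at {P}

argmax u_2 = {P}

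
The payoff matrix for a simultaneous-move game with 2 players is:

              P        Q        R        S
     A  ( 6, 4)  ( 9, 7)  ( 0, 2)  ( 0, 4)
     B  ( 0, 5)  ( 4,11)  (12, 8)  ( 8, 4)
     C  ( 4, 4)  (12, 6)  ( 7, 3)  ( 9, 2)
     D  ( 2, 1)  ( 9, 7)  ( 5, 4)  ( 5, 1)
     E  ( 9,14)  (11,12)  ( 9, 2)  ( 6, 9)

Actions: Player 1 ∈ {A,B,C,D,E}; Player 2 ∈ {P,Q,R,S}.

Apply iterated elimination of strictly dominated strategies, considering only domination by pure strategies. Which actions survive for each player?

Survivors P1:{C,E} P2:{P,Q}

P1 drop A (E beats it: P:9>6 Q:11>9 R:9>0 S:6>0)
P1 drop D (C beats it: P:4>2 Q:12>9 R:7>5 S:9>5)
P2 drop R (Q beats it: B:11>8 C:6>3 E:12>2)
P1 drop B (C beats it: P:4>0 Q:12>4 S:9>8)
P2 drop S (P beats it: C:4>2 E:14>9)
P1→{C,E} P2→{P,Q}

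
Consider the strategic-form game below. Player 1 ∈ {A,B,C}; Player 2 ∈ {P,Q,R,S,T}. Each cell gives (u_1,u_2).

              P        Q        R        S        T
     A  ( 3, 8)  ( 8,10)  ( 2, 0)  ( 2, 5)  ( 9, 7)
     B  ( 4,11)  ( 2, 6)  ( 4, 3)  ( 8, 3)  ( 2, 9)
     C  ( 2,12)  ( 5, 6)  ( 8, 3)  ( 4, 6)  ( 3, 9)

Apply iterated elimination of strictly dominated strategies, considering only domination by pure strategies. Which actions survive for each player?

Survivors P1:{A,B} P2:{P,Q}

P2 drop R (P beats it: A:8>0 B:11>3 C:12>3)
P2 drop S (P beats it: A:8>5 B:11>3 C:12>6)
P1 drop C (A beats it: P:3>2 Q:8>5 T:9>3)
P2 drop T (P beats it: A:8>7 B:11>9)
P1→{A,B} P2→{P,Q}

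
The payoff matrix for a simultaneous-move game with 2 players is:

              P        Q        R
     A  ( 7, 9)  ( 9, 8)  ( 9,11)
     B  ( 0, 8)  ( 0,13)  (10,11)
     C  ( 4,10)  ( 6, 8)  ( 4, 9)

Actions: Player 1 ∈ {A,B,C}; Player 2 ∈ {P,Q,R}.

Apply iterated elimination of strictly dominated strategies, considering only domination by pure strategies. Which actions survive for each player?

P1 drop C (A beats it: P:7>4 Q:9>6 R:9>4)
P2 drop P (R beats it: A:11>9 B:11>8)
P1→{A,B} P2→{Q,R}

IESDS → P1:{A,B} P2:{Q,R}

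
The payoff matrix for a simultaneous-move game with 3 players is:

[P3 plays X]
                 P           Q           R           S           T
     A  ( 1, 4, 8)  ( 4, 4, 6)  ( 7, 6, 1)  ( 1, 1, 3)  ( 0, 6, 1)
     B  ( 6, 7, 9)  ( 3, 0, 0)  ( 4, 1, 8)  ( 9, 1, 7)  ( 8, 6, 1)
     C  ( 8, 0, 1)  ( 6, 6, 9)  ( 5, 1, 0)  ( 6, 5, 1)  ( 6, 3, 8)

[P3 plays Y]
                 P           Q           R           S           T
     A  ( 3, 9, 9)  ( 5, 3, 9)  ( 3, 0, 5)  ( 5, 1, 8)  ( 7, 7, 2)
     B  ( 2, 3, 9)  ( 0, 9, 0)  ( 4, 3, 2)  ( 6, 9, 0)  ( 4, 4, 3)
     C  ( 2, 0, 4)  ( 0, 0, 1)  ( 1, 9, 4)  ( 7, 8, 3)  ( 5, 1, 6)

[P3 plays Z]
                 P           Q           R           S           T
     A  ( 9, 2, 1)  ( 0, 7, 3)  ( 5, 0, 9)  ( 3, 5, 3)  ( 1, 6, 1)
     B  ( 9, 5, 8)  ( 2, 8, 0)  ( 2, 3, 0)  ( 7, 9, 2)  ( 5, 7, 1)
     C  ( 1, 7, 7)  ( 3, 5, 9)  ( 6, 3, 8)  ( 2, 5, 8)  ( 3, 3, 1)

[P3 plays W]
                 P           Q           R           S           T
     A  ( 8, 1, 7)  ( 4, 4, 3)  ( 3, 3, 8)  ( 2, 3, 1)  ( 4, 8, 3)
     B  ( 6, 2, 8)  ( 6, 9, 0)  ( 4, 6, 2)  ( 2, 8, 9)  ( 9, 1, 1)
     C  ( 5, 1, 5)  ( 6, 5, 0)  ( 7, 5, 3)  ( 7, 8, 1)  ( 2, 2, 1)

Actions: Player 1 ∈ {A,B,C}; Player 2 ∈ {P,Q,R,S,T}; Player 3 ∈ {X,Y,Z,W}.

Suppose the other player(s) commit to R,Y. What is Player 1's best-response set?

P1 best: {B}

u_1(A vs R,Y) = 3
u_1(B vs R,Y) = 4
u_1(C vs R,Y) = 1
max payoff 4 at {B}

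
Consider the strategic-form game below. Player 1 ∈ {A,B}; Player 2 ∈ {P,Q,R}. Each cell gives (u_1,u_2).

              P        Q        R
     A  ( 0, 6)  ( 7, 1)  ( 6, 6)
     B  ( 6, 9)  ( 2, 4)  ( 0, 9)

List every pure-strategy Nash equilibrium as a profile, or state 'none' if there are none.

PSNE = {(A,R), (B,P)}

(A,P): not NE [P1→B gives 6>0]
(A,Q): not NE [P2→R gives 6>1]
(A,R): NE
(B,P): NE
(B,Q): not NE [P1→A gives 7>2; P2→R gives 9>4]
(B,R): not NE [P1→A gives 6>0]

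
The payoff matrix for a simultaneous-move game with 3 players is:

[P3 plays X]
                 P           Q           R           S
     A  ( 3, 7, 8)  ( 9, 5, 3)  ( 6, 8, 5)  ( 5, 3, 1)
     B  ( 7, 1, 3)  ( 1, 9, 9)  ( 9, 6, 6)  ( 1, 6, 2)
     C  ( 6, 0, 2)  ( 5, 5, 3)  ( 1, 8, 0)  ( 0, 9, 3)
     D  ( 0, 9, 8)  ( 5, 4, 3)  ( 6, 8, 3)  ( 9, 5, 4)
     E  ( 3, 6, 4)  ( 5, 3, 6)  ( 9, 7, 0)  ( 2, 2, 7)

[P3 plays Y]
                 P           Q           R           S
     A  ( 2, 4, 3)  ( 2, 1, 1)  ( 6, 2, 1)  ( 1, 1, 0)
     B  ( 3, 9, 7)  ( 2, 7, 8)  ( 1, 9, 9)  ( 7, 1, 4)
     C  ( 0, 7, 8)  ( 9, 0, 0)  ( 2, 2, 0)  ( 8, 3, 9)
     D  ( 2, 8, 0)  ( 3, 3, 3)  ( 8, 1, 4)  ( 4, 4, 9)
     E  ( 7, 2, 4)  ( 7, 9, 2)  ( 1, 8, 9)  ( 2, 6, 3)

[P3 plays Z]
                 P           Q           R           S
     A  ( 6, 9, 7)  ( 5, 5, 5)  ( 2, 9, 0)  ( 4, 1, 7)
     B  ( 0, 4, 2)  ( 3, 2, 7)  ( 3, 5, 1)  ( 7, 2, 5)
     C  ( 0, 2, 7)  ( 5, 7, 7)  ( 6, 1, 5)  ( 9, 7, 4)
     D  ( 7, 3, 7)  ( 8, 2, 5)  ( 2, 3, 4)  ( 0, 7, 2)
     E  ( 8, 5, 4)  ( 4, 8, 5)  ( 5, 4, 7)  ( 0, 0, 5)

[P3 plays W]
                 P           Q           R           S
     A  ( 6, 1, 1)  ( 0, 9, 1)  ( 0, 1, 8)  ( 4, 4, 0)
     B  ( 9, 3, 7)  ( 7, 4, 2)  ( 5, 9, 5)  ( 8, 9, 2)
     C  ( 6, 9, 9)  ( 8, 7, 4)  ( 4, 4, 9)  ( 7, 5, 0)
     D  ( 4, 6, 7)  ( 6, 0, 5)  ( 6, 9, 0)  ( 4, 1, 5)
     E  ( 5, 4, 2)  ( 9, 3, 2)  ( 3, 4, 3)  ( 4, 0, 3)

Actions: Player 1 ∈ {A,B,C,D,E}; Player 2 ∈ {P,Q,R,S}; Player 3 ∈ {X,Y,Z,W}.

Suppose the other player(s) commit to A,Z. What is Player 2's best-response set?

u_2(P vs A,Z) = 9
u_2(Q vs A,Z) = 5
u_2(R vs A,Z) = 9
u_2(S vs A,Z) = 1
max payoff 9 at {P,R}

argmax u_2 = {P,R}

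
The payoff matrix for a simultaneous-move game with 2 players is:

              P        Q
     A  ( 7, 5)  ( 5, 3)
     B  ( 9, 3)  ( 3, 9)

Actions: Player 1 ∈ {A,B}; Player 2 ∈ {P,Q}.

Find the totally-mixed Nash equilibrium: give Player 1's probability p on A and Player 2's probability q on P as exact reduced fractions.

P1 indiff ⇒ q·7+(1-q)·5 = q·9+(1-q)·3 ⇒ q(-2) = (1-q)(-2) ⇒ q = 1/2
P2 indiff ⇒ p·5+(1-p)·3 = p·3+(1-p)·9 ⇒ p(2) = (1-p)(6) ⇒ p = 3/4

p=3/4, q=1/2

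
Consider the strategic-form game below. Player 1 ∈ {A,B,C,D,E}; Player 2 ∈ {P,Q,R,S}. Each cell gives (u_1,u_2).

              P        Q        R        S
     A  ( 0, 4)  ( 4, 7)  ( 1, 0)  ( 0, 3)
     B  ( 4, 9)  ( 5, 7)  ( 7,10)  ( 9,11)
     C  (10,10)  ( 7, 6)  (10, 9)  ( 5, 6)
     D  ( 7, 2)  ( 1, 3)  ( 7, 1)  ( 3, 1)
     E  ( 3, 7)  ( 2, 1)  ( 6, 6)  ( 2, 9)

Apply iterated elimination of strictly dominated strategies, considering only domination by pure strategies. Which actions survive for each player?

P1 drop A (B beats it: P:4>0 Q:5>4 R:7>1 S:9>0)
P1 drop D (C beats it: P:10>7 Q:7>1 R:10>7 S:5>3)
P1 drop E (B beats it: P:4>3 Q:5>2 R:7>6 S:9>2)
P2 drop Q (P beats it: B:9>7 C:10>6)
P1→{B,C} P2→{P,R,S}

Remaining: P1:{B,C} P2:{P,R,S}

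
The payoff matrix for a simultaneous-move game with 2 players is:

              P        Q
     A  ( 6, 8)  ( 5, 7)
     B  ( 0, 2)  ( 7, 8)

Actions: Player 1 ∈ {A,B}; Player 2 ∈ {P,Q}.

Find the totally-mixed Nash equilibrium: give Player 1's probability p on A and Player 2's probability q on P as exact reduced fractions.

p=6/7, q=1/4

P1 indiff ⇒ q·6+(1-q)·5 = q·0+(1-q)·7 ⇒ q(6) = (1-q)(2) ⇒ q = 1/4
P2 indiff ⇒ p·8+(1-p)·2 = p·7+(1-p)·8 ⇒ p(1) = (1-p)(6) ⇒ p = 6/7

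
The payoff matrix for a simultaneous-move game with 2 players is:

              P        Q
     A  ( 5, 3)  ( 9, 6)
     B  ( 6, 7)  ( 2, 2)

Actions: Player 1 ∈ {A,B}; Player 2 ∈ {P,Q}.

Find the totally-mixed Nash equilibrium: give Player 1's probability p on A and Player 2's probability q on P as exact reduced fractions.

p=5/8, q=7/8

P1 indiff ⇒ q·5+(1-q)·9 = q·6+(1-q)·2 ⇒ q(-1) = (1-q)(-7) ⇒ q = 7/8
P2 indiff ⇒ p·3+(1-p)·7 = p·6+(1-p)·2 ⇒ p(-3) = (1-p)(-5) ⇒ p = 5/8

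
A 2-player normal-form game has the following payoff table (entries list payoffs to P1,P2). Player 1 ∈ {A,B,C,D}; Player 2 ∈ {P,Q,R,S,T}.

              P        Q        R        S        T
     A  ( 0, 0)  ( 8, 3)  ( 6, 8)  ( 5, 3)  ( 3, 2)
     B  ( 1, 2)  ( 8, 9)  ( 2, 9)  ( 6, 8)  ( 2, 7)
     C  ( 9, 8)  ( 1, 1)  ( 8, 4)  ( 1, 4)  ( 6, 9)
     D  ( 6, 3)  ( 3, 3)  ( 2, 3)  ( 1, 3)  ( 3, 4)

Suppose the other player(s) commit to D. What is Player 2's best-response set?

argmax u_2 = {T}

u_2(P vs D) = 3
u_2(Q vs D) = 3
u_2(R vs D) = 3
u_2(S vs D) = 3
u_2(T vs D) = 4
max payoff 4 at {T}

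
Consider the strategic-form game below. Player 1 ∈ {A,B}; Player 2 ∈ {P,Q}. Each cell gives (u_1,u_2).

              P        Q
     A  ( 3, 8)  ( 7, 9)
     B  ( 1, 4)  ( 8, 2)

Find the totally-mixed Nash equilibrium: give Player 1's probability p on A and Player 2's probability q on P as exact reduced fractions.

P1 mixes 2/3 on A; P2 mixes 1/3 on P

P1 indiff ⇒ q·3+(1-q)·7 = q·1+(1-q)·8 ⇒ q(2) = (1-q)(1) ⇒ q = 1/3
P2 indiff ⇒ p·8+(1-p)·4 = p·9+(1-p)·2 ⇒ p(-1) = (1-p)(-2) ⇒ p = 2/3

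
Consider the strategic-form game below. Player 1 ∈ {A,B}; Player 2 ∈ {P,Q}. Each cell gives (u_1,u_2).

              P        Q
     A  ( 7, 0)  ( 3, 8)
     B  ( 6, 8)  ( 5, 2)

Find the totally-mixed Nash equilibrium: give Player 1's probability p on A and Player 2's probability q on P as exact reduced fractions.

P1 indiff ⇒ q·7+(1-q)·3 = q·6+(1-q)·5 ⇒ q(1) = (1-q)(2) ⇒ q = 2/3
P2 indiff ⇒ p·0+(1-p)·8 = p·8+(1-p)·2 ⇒ p(-8) = (1-p)(-6) ⇒ p = 3/7

P1 mixes 3/7 on A; P2 mixes 2/3 on P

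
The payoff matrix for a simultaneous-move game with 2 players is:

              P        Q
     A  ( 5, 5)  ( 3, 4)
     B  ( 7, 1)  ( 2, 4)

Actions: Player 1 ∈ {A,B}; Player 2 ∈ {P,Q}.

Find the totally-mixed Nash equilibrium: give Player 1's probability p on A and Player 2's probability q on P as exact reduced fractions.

P1 mixes 3/4 on A; P2 mixes 1/3 on P

P1 indiff ⇒ q·5+(1-q)·3 = q·7+(1-q)·2 ⇒ q(-2) = (1-q)(-1) ⇒ q = 1/3
P2 indiff ⇒ p·5+(1-p)·1 = p·4+(1-p)·4 ⇒ p(1) = (1-p)(3) ⇒ p = 3/4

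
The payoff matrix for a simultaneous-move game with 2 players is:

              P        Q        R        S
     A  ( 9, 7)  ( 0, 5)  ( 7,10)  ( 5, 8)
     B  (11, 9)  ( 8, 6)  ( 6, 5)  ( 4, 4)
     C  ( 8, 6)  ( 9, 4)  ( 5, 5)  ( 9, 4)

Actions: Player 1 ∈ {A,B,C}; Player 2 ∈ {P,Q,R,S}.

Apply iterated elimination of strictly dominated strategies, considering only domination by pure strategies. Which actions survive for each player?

P2 drop Q (P beats it: A:7>5 B:9>6 C:6>4)
P2 drop S (R beats it: A:10>8 B:5>4 C:5>4)
P1 drop C (A beats it: P:9>8 R:7>5)
P1→{A,B} P2→{P,R}

Survivors P1:{A,B} P2:{P,R}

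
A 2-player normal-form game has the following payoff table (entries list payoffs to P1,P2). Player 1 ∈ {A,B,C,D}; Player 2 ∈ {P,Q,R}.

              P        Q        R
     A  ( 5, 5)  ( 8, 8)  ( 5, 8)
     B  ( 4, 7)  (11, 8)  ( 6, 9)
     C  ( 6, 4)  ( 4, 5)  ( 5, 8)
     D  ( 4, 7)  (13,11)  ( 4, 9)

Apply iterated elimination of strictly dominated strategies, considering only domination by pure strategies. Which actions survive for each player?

P2 drop P (Q beats it: A:8>5 B:8>7 C:5>4 D:11>7)
P1 drop A (B beats it: Q:11>8 R:6>5)
P1 drop C (B beats it: Q:11>4 R:6>5)
P1→{B,D} P2→{Q,R}

IESDS → P1:{B,D} P2:{Q,R}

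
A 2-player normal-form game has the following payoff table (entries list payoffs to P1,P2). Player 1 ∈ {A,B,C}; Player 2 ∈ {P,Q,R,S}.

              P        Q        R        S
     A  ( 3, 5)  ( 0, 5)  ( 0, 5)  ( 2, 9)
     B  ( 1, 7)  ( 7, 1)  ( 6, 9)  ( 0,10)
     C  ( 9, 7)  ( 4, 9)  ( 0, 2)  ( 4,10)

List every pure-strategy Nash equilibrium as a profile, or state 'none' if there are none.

Nash profiles: (C,S)

(A,P): not NE [P1→C gives 9>3; P2→S gives 9>5]
(A,Q): not NE [P1→B gives 7>0; P2→S gives 9>5]
(A,R): not NE [P1→B gives 6>0; P2→S gives 9>5]
(A,S): not NE [P1→C gives 4>2]
(B,P): not NE [P1→C gives 9>1; P2→S gives 10>7]
(B,Q): not NE [P2→S gives 10>1]
(B,R): not NE [P2→S gives 10>9]
(B,S): not NE [P1→C gives 4>0]
(C,P): not NE [P2→S gives 10>7]
(C,Q): not NE [P1→B gives 7>4; P2→S gives 10>9]
(C,R): not NE [P1→B gives 6>0; P2→S gives 10>2]
(C,S): NE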